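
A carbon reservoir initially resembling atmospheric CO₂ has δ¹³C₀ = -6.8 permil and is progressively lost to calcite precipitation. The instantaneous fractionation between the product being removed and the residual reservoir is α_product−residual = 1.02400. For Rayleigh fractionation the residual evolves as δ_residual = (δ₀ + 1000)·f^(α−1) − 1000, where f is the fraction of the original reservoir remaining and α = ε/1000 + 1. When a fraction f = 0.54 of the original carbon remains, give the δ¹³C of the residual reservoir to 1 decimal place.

-21.4 permil

Rayleigh residual: δ_res = (δ₀ + 1000)·f^(α−1) − 1000
α − 1 = 0.02400
f^(α−1) = 0.54^(0.02400) = 0.985320
δ_res = (-6.8 + 1000) × 0.985320 − 1000 = 978.620 − 1000 = -21.38 permil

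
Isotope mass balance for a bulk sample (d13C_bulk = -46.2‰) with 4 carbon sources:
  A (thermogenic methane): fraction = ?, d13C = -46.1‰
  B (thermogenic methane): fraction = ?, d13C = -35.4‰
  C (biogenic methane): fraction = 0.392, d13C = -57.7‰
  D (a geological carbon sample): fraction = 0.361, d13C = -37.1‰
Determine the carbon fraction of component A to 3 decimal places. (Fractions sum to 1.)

Let f_A and f_B be the unknown fractions; fractions sum to 1 so f_A + f_B = 0.247.
Mass balance: Σ fᵢ·δᵢ = δ_bulk ⇒ f_A·(-46.1) + f_B·(-35.4) = -46.2 − (-36.011) = -10.189
Substitute f_B = 0.247 − f_A:
f_A·(-46.1 − -35.4) = -10.189 − 0.247×(-35.4) = -1.445
f_A = -1.445 / -10.7 = 0.1350

0.135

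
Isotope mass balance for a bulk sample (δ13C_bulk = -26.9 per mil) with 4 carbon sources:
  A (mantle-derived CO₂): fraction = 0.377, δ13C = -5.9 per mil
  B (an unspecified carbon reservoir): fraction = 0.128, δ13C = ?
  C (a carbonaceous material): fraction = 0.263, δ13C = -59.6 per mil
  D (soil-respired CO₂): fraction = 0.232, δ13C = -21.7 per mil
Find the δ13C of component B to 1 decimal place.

-31.0 per mil

Isotope mass balance: δ_bulk = Σ fᵢ·δᵢ.
-26.9 = 0.377×(-5.9) + 0.128×δ_B + 0.263×(-59.6) + 0.232×(-21.7)
0.128·δ_B = -26.9 − (-22.934) = -3.966
δ_B = -3.966 / 0.128 = -30.99 per mil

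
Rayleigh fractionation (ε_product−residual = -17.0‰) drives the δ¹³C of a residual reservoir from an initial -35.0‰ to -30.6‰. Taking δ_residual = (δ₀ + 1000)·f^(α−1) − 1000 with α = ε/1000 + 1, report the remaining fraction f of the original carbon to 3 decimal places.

α − 1 = ε/1000 = -0.0170
(δ_res + 1000)/(δ₀ + 1000) = (-30.6 + 1000)/(-35.0 + 1000) = 969.4/965.0 = 1.004560
f = 1.004560^(1/-0.0170) = exp(ln(1.004560)/-0.0170) = exp(0.00455/-0.0170)
f = exp(-0.2676) = 0.7652

0.765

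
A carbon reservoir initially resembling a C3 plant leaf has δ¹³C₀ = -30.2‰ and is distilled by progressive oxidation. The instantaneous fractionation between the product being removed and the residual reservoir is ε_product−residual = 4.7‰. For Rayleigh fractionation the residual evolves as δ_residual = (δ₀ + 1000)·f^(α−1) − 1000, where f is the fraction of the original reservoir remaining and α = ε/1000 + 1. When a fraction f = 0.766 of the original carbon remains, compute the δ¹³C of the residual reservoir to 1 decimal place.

-31.4‰

Rayleigh residual: δ_res = (δ₀ + 1000)·f^(α−1) − 1000
α = ε/1000 + 1 = 1.00470, so α − 1 = 0.00470
f^(α−1) = 0.766^(0.00470) = 0.998748
δ_res = (-30.2 + 1000) × 0.998748 − 1000 = 968.586 − 1000 = -31.41‰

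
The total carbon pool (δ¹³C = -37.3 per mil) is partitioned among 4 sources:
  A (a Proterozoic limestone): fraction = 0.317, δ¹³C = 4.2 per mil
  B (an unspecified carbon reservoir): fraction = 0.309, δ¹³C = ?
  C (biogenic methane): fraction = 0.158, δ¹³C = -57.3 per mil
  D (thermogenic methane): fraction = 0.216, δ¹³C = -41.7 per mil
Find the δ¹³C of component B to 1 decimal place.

-66.6 per mil

Isotope mass balance: δ_bulk = Σ fᵢ·δᵢ.
-37.3 = 0.317×(4.2) + 0.309×δ_B + 0.158×(-57.3) + 0.216×(-41.7)
0.309·δ_B = -37.3 − (-16.729) = -20.571
δ_B = -20.571 / 0.309 = -66.57 per mil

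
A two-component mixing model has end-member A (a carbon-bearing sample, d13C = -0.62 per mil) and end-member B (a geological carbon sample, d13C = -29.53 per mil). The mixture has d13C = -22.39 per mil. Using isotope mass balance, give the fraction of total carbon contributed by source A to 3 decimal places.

0.247

δ_mix = f_A·δ_A + (1 − f_A)·δ_B  ⇒  f_A = (δ_mix − δ_B)/(δ_A − δ_B)
f_A = (-22.39 − (-29.53)) / (-0.62 − (-29.53))
f_A = 7.14 / 28.91 = 0.2470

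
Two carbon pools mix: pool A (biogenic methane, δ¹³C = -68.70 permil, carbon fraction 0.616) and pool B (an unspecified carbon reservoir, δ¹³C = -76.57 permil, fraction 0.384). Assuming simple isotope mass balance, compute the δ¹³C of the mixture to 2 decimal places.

-71.72 permil

δ_mix = f_A·δ_A + f_B·δ_B
δ_mix = 0.616 × (-68.70) + 0.384 × (-76.57)
δ_mix = -42.319 + -29.403 = -71.722 permil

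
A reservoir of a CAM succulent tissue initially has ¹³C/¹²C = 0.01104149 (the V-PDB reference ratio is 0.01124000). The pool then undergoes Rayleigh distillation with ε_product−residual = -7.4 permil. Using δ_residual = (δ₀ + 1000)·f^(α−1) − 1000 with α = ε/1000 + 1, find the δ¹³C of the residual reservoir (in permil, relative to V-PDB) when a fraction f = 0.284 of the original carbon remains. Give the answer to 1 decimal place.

-8.5 permil

δ₀ = (0.01104149/0.01124000 − 1)×1000 = (0.982339 − 1)×1000 = -17.661 permil
α − 1 = ε/1000 = -0.0074
f^(α−1) = 0.284^(-0.0074) = 1.009358
δ_res = (-17.661 + 1000) × 1.009358 − 1000 = 991.532 − 1000 = -8.47 permil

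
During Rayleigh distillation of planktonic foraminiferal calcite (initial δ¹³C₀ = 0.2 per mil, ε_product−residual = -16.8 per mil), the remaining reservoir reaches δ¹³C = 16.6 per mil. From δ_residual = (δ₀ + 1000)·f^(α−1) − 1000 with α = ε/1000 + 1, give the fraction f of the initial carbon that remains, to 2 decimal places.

0.38

α − 1 = ε/1000 = -0.0168
(δ_res + 1000)/(δ₀ + 1000) = (16.6 + 1000)/(0.2 + 1000) = 1016.6/1000.2 = 1.016397
f = 1.016397^(1/-0.0168) = exp(ln(1.016397)/-0.0168) = exp(0.01626/-0.0168)
f = exp(-0.9681) = 0.3798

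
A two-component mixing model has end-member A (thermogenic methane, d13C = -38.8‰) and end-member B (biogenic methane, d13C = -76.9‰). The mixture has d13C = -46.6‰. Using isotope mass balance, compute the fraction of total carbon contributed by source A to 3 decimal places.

δ_mix = f_A·δ_A + (1 − f_A)·δ_B  ⇒  f_A = (δ_mix − δ_B)/(δ_A − δ_B)
f_A = (-46.6 − (-76.9)) / (-38.8 − (-76.9))
f_A = 30.3 / 38.1 = 0.7953

0.795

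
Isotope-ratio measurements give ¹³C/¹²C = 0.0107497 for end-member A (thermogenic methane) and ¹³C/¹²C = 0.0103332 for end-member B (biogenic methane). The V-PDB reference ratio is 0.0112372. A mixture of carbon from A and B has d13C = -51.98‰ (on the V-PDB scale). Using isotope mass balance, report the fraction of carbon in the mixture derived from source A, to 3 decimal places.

0.768

δ_A = (0.0107497/0.0112372 − 1)×1000 = (0.956617 − 1)×1000 = -43.383‰
δ_B = (0.0103332/0.0112372 − 1)×1000 = (0.919553 − 1)×1000 = -80.447‰
f_A = (δ_mix − δ_B)/(δ_A − δ_B) = (-51.98 − (-80.447))/(-43.383 − (-80.447))
f_A = 28.467 / 37.064 = 0.7680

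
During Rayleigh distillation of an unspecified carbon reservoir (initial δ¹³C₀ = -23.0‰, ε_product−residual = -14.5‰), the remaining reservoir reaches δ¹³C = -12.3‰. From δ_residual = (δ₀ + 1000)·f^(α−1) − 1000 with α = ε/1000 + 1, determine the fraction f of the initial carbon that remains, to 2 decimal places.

α − 1 = ε/1000 = -0.0145
(δ_res + 1000)/(δ₀ + 1000) = (-12.3 + 1000)/(-23.0 + 1000) = 987.7/977.0 = 1.010952
f = 1.010952^(1/-0.0145) = exp(ln(1.010952)/-0.0145) = exp(0.01089/-0.0145)
f = exp(-0.7512) = 0.4718

0.47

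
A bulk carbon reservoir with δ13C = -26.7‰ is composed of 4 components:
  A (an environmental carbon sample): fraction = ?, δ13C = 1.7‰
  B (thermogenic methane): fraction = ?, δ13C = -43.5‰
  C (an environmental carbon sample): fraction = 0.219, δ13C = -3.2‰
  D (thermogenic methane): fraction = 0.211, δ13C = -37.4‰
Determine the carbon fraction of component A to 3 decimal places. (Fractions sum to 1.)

Let f_A and f_B be the unknown fractions; fractions sum to 1 so f_A + f_B = 0.570.
Mass balance: Σ fᵢ·δᵢ = δ_bulk ⇒ f_A·(1.7) + f_B·(-43.5) = -26.7 − (-8.592) = -18.108
Substitute f_B = 0.570 − f_A:
f_A·(1.7 − -43.5) = -18.108 − 0.570×(-43.5) = 6.687
f_A = 6.687 / 45.2 = 0.1479

0.148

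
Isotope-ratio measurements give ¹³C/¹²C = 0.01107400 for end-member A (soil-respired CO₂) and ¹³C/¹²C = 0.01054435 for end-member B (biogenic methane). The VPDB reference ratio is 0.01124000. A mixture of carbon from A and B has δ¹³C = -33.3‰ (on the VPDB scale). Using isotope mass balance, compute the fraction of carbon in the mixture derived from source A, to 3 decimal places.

δ_A = (0.01107400/0.01124000 − 1)×1000 = (0.985231 − 1)×1000 = -14.769‰
δ_B = (0.01054435/0.01124000 − 1)×1000 = (0.938109 − 1)×1000 = -61.891‰
f_A = (δ_mix − δ_B)/(δ_A − δ_B) = (-33.3 − (-61.891))/(-14.769 − (-61.891))
f_A = 28.591 / 47.122 = 0.6067

0.607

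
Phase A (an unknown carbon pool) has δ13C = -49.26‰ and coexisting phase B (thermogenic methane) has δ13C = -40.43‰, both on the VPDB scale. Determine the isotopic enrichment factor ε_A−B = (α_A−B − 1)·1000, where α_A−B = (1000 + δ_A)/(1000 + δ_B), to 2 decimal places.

-9.20‰

α_A−B = (1000 + -49.26) / (1000 + -40.43) = 950.74 / 959.57 = 0.990798
ε_A−B = (0.990798 − 1) × 1000 = -9.202‰
(The approximation ε ≈ δ_A − δ_B would give -8.83‰.)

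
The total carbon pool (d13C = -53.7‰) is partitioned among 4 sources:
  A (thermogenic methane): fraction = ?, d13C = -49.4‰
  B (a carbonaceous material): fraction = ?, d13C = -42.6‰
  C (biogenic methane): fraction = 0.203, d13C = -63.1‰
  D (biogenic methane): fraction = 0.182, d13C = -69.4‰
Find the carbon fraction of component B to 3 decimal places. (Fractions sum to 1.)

Let f_B and f_A be the unknown fractions; fractions sum to 1 so f_B + f_A = 0.615.
Mass balance: Σ fᵢ·δᵢ = δ_bulk ⇒ f_B·(-42.6) + f_A·(-49.4) = -53.7 − (-25.440) = -28.260
Substitute f_A = 0.615 − f_B:
f_B·(-42.6 − -49.4) = -28.260 − 0.615×(-49.4) = 2.121
f_B = 2.121 / 6.8 = 0.3119

0.312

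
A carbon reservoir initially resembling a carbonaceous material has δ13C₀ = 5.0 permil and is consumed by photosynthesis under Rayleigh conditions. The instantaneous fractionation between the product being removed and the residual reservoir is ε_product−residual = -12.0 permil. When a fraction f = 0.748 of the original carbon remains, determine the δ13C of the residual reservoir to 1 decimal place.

Rayleigh residual: δ_res = (δ₀ + 1000)·f^(α−1) − 1000
α = ε/1000 + 1 = 0.98800, so α − 1 = -0.01200
f^(α−1) = 0.748^(-0.01200) = 1.003490
δ_res = (5.0 + 1000) × 1.003490 − 1000 = 1008.508 − 1000 = 8.51 permil

8.5 permil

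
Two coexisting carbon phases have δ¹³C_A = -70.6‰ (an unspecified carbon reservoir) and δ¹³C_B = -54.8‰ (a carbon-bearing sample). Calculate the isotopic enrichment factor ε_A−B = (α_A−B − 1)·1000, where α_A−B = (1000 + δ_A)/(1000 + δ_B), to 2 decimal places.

-16.72‰

α_A−B = (1000 + -70.6) / (1000 + -54.8) = 929.4 / 945.2 = 0.983284
ε_A−B = (0.983284 − 1) × 1000 = -16.716‰
(The approximation ε ≈ δ_A − δ_B would give -15.8‰.)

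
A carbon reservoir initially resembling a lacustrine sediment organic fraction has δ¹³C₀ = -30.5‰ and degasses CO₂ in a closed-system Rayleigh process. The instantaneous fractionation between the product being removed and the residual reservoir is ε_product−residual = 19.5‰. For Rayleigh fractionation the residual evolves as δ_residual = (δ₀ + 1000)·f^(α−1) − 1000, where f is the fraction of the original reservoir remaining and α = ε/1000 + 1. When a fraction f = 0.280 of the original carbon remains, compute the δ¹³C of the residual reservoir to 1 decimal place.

Rayleigh residual: δ_res = (δ₀ + 1000)·f^(α−1) − 1000
α = ε/1000 + 1 = 1.01950, so α − 1 = 0.01950
f^(α−1) = 0.280^(0.01950) = 0.975483
δ_res = (-30.5 + 1000) × 0.975483 − 1000 = 945.730 − 1000 = -54.27‰

-54.3‰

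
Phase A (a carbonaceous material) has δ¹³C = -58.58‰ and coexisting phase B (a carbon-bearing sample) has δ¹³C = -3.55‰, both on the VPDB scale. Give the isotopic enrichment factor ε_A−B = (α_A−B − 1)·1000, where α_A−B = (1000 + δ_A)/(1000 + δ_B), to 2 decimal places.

-55.23‰

α_A−B = (1000 + -58.58) / (1000 + -3.55) = 941.42 / 996.45 = 0.944774
ε_A−B = (0.944774 − 1) × 1000 = -55.226‰
(The approximation ε ≈ δ_A − δ_B would give -55.03‰.)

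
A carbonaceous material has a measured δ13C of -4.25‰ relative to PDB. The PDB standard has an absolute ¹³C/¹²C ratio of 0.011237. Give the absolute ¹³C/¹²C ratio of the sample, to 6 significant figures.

0.0111892

R_sample = R_standard × (δ13C/1000 + 1)
R_sample = 0.011237 × (-4.25/1000 + 1) = 0.011237 × 0.995750
R_sample = 0.0111892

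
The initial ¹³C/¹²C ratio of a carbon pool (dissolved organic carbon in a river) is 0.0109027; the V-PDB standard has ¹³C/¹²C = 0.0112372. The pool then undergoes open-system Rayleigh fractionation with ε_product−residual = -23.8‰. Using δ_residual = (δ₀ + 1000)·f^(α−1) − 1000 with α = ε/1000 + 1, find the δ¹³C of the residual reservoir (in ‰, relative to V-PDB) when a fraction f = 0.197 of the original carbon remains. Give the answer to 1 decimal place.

δ₀ = (0.0109027/0.0112372 − 1)×1000 = (0.970233 − 1)×1000 = -29.767‰
α − 1 = ε/1000 = -0.0238
f^(α−1) = 0.197^(-0.0238) = 1.039422
δ_res = (-29.767 + 1000) × 1.039422 − 1000 = 1008.481 − 1000 = 8.48‰

8.5‰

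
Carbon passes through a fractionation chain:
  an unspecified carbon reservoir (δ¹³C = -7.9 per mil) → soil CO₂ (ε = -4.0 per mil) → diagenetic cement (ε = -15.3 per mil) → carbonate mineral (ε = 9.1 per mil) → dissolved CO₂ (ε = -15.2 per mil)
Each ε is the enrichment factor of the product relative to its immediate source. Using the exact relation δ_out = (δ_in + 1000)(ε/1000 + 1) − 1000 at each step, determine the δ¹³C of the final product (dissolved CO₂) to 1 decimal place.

step 1: δ = (-7.90 + 1000)·(-4.0/1000 + 1) − 1000 = -11.87 per mil
step 2: δ = (-11.87 + 1000)·(-15.3/1000 + 1) − 1000 = -26.99 per mil
step 3: δ = (-26.99 + 1000)·(9.1/1000 + 1) − 1000 = -18.13 per mil
step 4: δ = (-18.13 + 1000)·(-15.2/1000 + 1) − 1000 = -33.06 per mil

-33.1 per mil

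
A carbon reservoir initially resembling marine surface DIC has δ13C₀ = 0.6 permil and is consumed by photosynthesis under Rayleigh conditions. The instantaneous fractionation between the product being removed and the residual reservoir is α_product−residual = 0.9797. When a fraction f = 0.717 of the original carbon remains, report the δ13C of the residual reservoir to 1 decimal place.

Rayleigh residual: δ_res = (δ₀ + 1000)·f^(α−1) − 1000
α − 1 = -0.02030
f^(α−1) = 0.717^(-0.02030) = 1.006776
δ_res = (0.6 + 1000) × 1.006776 − 1000 = 1007.380 − 1000 = 7.38 permil

7.4 permil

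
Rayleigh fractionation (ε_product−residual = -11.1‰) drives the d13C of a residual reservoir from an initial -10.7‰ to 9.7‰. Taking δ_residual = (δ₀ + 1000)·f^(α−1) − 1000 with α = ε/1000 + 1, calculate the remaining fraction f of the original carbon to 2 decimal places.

0.16

α − 1 = ε/1000 = -0.0111
(δ_res + 1000)/(δ₀ + 1000) = (9.7 + 1000)/(-10.7 + 1000) = 1009.7/989.3 = 1.020621
f = 1.020621^(1/-0.0111) = exp(ln(1.020621)/-0.0111) = exp(0.02041/-0.0111)
f = exp(-1.8388) = 0.1590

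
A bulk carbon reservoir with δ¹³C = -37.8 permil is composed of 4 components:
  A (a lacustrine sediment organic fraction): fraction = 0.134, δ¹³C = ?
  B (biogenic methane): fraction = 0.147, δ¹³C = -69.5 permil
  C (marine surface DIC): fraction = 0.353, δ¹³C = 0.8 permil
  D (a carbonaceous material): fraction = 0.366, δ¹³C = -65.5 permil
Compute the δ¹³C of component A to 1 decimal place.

Isotope mass balance: δ_bulk = Σ fᵢ·δᵢ.
-37.8 = 0.134×δ_A + 0.147×(-69.5) + 0.353×(0.8) + 0.366×(-65.5)
0.134·δ_A = -37.8 − (-33.907) = -3.893
δ_A = -3.893 / 0.134 = -29.05 permil

-29.1 permil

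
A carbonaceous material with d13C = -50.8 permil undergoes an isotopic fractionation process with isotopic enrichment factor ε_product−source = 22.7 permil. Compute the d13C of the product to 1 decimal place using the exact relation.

To first order, δ_product ≈ δ_source + ε = -28.1 permil.
Exactly, δ_product = (δ_source + 1000)·(ε/1000 + 1) − 1000.
δ_product = (-50.8 + 1000) × (22.7/1000 + 1) − 1000
δ_product = -29.25 permil

-29.3 permil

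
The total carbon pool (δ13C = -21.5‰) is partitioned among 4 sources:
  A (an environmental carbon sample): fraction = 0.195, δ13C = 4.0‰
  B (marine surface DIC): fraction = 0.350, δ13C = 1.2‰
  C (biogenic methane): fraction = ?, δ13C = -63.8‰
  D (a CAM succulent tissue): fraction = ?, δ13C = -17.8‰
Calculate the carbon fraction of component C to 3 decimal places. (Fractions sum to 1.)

Let f_C and f_D be the unknown fractions; fractions sum to 1 so f_C + f_D = 0.455.
Mass balance: Σ fᵢ·δᵢ = δ_bulk ⇒ f_C·(-63.8) + f_D·(-17.8) = -21.5 − (1.200) = -22.700
Substitute f_D = 0.455 − f_C:
f_C·(-63.8 − -17.8) = -22.700 − 0.455×(-17.8) = -14.601
f_C = -14.601 / -46.0 = 0.3174

0.317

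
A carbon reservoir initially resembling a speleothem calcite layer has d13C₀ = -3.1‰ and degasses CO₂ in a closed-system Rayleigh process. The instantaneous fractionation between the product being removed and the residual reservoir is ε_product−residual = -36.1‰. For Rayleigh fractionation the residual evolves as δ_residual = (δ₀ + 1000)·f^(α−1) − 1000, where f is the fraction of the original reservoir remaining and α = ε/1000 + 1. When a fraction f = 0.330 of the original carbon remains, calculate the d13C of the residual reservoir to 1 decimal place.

Rayleigh residual: δ_res = (δ₀ + 1000)·f^(α−1) − 1000
α = ε/1000 + 1 = 0.96390, so α − 1 = -0.03610
f^(α−1) = 0.330^(-0.03610) = 1.040834
δ_res = (-3.1 + 1000) × 1.040834 − 1000 = 1037.608 − 1000 = 37.61‰

37.6‰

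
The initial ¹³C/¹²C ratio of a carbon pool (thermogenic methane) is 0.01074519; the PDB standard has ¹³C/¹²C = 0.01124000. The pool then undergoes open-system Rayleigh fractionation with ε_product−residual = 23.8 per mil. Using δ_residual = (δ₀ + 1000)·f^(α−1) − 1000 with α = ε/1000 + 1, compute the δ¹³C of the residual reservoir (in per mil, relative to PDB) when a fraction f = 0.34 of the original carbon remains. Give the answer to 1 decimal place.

-68.3 per mil

δ₀ = (0.01074519/0.01124000 − 1)×1000 = (0.955978 − 1)×1000 = -44.022 per mil
α − 1 = ε/1000 = 0.0238
f^(α−1) = 0.34^(0.0238) = 0.974651
δ_res = (-44.022 + 1000) × 0.974651 − 1000 = 931.745 − 1000 = -68.26 per mil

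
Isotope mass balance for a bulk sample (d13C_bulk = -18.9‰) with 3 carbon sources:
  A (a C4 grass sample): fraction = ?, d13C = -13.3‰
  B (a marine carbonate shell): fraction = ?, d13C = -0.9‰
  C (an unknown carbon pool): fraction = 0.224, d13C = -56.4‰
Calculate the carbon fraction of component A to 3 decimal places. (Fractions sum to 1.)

0.449

Let f_A and f_B be the unknown fractions; fractions sum to 1 so f_A + f_B = 0.776.
Mass balance: Σ fᵢ·δᵢ = δ_bulk ⇒ f_A·(-13.3) + f_B·(-0.9) = -18.9 − (-12.634) = -6.266
Substitute f_B = 0.776 − f_A:
f_A·(-13.3 − -0.9) = -6.266 − 0.776×(-0.9) = -5.568
f_A = -5.568 / -12.4 = 0.4490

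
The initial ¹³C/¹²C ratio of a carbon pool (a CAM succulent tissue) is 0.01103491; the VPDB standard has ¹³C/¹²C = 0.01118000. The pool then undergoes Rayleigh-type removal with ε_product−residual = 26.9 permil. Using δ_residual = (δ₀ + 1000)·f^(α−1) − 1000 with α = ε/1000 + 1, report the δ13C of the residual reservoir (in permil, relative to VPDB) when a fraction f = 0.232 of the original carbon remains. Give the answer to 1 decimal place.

δ₀ = (0.01103491/0.01118000 − 1)×1000 = (0.987022 − 1)×1000 = -12.978 permil
α − 1 = ε/1000 = 0.0269
f^(α−1) = 0.232^(0.0269) = 0.961461
δ_res = (-12.978 + 1000) × 0.961461 − 1000 = 948.983 − 1000 = -51.02 permil

-51.0 permil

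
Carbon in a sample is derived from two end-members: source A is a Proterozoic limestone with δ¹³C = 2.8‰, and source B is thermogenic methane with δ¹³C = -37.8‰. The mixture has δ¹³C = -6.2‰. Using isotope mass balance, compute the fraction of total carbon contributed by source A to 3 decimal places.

0.778

δ_mix = f_A·δ_A + (1 − f_A)·δ_B  ⇒  f_A = (δ_mix − δ_B)/(δ_A − δ_B)
f_A = (-6.2 − (-37.8)) / (2.8 − (-37.8))
f_A = 31.6 / 40.6 = 0.7783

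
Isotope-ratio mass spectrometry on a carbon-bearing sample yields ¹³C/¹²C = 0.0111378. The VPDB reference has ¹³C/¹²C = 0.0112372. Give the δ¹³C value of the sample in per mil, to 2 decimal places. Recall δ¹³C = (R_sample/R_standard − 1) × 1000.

δ¹³C = (R_sample / R_standard − 1) × 1000
R_sample / R_standard = 0.0111378 / 0.0112372 = 0.991154
δ¹³C = (0.991154 − 1) × 1000 = -8.846 per mil

-8.85 per mil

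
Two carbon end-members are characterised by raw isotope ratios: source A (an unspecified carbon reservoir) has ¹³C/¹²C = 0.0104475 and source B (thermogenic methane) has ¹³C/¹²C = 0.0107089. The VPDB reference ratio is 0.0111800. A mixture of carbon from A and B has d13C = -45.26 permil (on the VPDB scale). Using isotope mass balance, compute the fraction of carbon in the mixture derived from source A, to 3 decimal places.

δ_A = (0.0104475/0.0111800 − 1)×1000 = (0.934481 − 1)×1000 = -65.519 permil
δ_B = (0.0107089/0.0111800 − 1)×1000 = (0.957862 − 1)×1000 = -42.138 permil
f_A = (δ_mix − δ_B)/(δ_A − δ_B) = (-45.26 − (-42.138))/(-65.519 − (-42.138))
f_A = -3.122 / -23.381 = 0.1335

0.134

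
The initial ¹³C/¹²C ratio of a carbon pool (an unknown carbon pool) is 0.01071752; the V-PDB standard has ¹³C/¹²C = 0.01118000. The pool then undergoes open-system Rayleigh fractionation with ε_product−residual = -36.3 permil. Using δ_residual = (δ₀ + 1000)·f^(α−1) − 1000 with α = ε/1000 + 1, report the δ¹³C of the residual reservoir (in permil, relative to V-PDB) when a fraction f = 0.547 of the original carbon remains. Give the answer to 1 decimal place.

δ₀ = (0.01071752/0.01118000 − 1)×1000 = (0.958633 − 1)×1000 = -41.367 permil
α − 1 = ε/1000 = -0.0363
f^(α−1) = 0.547^(-0.0363) = 1.022142
δ_res = (-41.367 + 1000) × 1.022142 − 1000 = 979.859 − 1000 = -20.14 permil

-20.1 permil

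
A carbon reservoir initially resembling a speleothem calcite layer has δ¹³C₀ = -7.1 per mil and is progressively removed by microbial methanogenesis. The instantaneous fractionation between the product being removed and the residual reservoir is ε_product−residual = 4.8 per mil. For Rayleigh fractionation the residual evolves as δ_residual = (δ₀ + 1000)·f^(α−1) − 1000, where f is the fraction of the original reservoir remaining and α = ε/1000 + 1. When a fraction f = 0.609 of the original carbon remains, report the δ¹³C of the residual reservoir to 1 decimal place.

Rayleigh residual: δ_res = (δ₀ + 1000)·f^(α−1) − 1000
α = ε/1000 + 1 = 1.00480, so α − 1 = 0.00480
f^(α−1) = 0.609^(0.00480) = 0.997622
δ_res = (-7.1 + 1000) × 0.997622 − 1000 = 990.539 − 1000 = -9.46 per mil

-9.5 per mil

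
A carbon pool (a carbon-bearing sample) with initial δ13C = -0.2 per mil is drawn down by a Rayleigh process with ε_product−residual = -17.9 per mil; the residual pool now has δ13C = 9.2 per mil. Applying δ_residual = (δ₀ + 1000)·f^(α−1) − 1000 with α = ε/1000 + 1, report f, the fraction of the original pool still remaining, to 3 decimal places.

0.593

α − 1 = ε/1000 = -0.0179
(δ_res + 1000)/(δ₀ + 1000) = (9.2 + 1000)/(-0.2 + 1000) = 1009.2/999.8 = 1.009402
f = 1.009402^(1/-0.0179) = exp(ln(1.009402)/-0.0179) = exp(0.00936/-0.0179)
f = exp(-0.5228) = 0.5929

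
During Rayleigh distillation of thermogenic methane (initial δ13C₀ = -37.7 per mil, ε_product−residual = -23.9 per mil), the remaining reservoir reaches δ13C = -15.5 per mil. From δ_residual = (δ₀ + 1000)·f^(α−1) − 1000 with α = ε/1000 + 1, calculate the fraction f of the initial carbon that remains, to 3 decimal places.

α − 1 = ε/1000 = -0.0239
(δ_res + 1000)/(δ₀ + 1000) = (-15.5 + 1000)/(-37.7 + 1000) = 984.5/962.3 = 1.023070
f = 1.023070^(1/-0.0239) = exp(ln(1.023070)/-0.0239) = exp(0.02281/-0.0239)
f = exp(-0.9543) = 0.3851

0.385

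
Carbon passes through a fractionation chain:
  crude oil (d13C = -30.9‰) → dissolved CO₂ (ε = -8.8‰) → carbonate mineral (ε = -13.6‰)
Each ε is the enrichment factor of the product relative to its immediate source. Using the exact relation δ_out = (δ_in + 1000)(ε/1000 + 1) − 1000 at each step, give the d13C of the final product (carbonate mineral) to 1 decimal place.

step 1: δ = (-30.90 + 1000)·(-8.8/1000 + 1) − 1000 = -39.43‰
step 2: δ = (-39.43 + 1000)·(-13.6/1000 + 1) − 1000 = -52.49‰

-52.5‰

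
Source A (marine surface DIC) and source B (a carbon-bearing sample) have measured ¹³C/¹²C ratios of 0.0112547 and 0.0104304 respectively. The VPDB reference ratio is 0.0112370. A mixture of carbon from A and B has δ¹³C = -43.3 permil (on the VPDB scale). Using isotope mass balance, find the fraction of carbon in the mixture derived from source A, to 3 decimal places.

0.388

δ_A = (0.0112547/0.0112370 − 1)×1000 = (1.001575 − 1)×1000 = 1.575 permil
δ_B = (0.0104304/0.0112370 − 1)×1000 = (0.928219 − 1)×1000 = -71.781 permil
f_A = (δ_mix − δ_B)/(δ_A − δ_B) = (-43.3 − (-71.781))/(1.575 − (-71.781))
f_A = 28.481 / 73.356 = 0.3883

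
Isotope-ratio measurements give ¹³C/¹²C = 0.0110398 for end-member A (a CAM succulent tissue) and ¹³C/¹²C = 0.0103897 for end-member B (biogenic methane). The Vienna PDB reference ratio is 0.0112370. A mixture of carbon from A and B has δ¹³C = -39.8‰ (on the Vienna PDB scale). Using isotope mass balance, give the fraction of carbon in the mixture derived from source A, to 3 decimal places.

0.615

δ_A = (0.0110398/0.0112370 − 1)×1000 = (0.982451 − 1)×1000 = -17.549‰
δ_B = (0.0103897/0.0112370 − 1)×1000 = (0.924597 − 1)×1000 = -75.403‰
f_A = (δ_mix − δ_B)/(δ_A − δ_B) = (-39.8 − (-75.403))/(-17.549 − (-75.403))
f_A = 35.603 / 57.854 = 0.6154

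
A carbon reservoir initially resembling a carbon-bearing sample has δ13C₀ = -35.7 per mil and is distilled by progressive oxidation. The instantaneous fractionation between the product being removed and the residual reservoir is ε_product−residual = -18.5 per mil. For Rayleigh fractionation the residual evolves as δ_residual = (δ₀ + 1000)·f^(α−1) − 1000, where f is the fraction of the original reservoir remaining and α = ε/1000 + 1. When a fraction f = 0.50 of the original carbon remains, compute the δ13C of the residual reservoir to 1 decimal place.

Rayleigh residual: δ_res = (δ₀ + 1000)·f^(α−1) − 1000
α = ε/1000 + 1 = 0.98150, so α − 1 = -0.01850
f^(α−1) = 0.50^(-0.01850) = 1.012906
δ_res = (-35.7 + 1000) × 1.012906 − 1000 = 976.745 − 1000 = -23.25 per mil

-23.3 per mil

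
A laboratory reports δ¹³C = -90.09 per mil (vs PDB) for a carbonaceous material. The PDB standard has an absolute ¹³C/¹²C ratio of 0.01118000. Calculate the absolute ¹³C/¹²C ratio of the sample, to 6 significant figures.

0.0101728

R_sample = R_standard × (δ¹³C/1000 + 1)
R_sample = 0.01118000 × (-90.09/1000 + 1) = 0.01118000 × 0.909910
R_sample = 0.0101728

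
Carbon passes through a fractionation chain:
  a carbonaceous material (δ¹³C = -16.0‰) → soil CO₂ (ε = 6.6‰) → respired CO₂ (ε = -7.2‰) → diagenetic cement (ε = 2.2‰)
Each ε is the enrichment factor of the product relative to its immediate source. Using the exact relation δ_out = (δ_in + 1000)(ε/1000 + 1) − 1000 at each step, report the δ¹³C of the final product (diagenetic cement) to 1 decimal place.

-14.5‰

step 1: δ = (-16.00 + 1000)·(6.6/1000 + 1) − 1000 = -9.51‰
step 2: δ = (-9.51 + 1000)·(-7.2/1000 + 1) − 1000 = -16.64‰
step 3: δ = (-16.64 + 1000)·(2.2/1000 + 1) − 1000 = -14.47‰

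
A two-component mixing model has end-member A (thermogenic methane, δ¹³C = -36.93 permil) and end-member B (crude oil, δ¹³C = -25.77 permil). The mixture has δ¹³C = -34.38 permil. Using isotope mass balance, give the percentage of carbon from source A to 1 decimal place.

77.2%

δ_mix = f_A·δ_A + (1 − f_A)·δ_B  ⇒  f_A = (δ_mix − δ_B)/(δ_A − δ_B)
f_A = (-34.38 − (-25.77)) / (-36.93 − (-25.77))
f_A = -8.61 / -11.16 = 0.7715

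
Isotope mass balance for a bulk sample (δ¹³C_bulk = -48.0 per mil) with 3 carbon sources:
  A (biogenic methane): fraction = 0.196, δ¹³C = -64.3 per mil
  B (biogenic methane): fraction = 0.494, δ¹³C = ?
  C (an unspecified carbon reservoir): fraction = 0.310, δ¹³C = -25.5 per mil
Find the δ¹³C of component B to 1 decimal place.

-55.7 per mil

Isotope mass balance: δ_bulk = Σ fᵢ·δᵢ.
-48.0 = 0.196×(-64.3) + 0.494×δ_B + 0.310×(-25.5)
0.494·δ_B = -48.0 − (-20.508) = -27.492
δ_B = -27.492 / 0.494 = -55.65 per mil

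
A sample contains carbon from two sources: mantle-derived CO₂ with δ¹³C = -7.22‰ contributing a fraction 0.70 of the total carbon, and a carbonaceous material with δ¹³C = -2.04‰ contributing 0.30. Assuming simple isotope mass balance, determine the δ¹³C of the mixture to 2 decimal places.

δ_mix = f_A·δ_A + f_B·δ_B
δ_mix = 0.70 × (-7.22) + 0.30 × (-2.04)
δ_mix = -5.054 + -0.612 = -5.666‰

-5.67‰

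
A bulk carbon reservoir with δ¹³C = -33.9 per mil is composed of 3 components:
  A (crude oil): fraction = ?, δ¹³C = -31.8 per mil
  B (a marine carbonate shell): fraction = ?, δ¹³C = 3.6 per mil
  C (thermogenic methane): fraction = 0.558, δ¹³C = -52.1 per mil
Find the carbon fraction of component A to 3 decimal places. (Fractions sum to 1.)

0.181

Let f_A and f_B be the unknown fractions; fractions sum to 1 so f_A + f_B = 0.442.
Mass balance: Σ fᵢ·δᵢ = δ_bulk ⇒ f_A·(-31.8) + f_B·(3.6) = -33.9 − (-29.072) = -4.828
Substitute f_B = 0.442 − f_A:
f_A·(-31.8 − 3.6) = -4.828 − 0.442×(3.6) = -6.419
f_A = -6.419 / -35.4 = 0.1813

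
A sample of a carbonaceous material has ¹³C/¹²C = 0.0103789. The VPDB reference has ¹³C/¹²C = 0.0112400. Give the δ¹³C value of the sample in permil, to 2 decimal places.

δ¹³C = (R_sample / R_standard − 1) × 1000
R_sample / R_standard = 0.0103789 / 0.0112400 = 0.923390
δ¹³C = (0.923390 − 1) × 1000 = -76.610 permil

-76.61 permil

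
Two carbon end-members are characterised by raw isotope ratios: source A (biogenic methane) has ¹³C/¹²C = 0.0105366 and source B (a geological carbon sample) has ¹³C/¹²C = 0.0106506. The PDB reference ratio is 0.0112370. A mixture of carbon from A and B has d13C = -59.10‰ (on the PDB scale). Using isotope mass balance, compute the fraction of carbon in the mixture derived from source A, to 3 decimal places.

δ_A = (0.0105366/0.0112370 − 1)×1000 = (0.937670 − 1)×1000 = -62.330‰
δ_B = (0.0106506/0.0112370 − 1)×1000 = (0.947815 − 1)×1000 = -52.185‰
f_A = (δ_mix − δ_B)/(δ_A − δ_B) = (-59.10 − (-52.185))/(-62.330 − (-52.185))
f_A = -6.915 / -10.145 = 0.6816

0.682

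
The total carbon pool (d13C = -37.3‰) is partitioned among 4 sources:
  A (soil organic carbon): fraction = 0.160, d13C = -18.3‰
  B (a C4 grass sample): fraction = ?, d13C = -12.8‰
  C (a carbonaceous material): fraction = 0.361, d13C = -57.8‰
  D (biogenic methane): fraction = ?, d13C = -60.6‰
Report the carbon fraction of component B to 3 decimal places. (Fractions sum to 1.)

Let f_B and f_D be the unknown fractions; fractions sum to 1 so f_B + f_D = 0.479.
Mass balance: Σ fᵢ·δᵢ = δ_bulk ⇒ f_B·(-12.8) + f_D·(-60.6) = -37.3 − (-23.794) = -13.506
Substitute f_D = 0.479 − f_B:
f_B·(-12.8 − -60.6) = -13.506 − 0.479×(-60.6) = 15.521
f_B = 15.521 / 47.8 = 0.3247

0.325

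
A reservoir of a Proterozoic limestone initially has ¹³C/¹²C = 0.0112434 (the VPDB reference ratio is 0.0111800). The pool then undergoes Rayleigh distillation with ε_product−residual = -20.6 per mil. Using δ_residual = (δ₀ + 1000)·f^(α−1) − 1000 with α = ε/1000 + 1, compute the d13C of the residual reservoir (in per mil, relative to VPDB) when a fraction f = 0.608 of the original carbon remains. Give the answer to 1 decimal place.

16.0 per mil

δ₀ = (0.0112434/0.0111800 − 1)×1000 = (1.005671 − 1)×1000 = 5.671 per mil
α − 1 = ε/1000 = -0.0206
f^(α−1) = 0.608^(-0.0206) = 1.010303
δ_res = (5.671 + 1000) × 1.010303 − 1000 = 1016.032 − 1000 = 16.03 per mil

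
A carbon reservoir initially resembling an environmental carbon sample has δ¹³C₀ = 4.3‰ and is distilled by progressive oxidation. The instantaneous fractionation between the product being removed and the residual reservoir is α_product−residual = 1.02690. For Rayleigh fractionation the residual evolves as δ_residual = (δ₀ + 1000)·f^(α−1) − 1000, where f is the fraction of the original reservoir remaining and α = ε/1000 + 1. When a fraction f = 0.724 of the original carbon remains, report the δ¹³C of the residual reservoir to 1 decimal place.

Rayleigh residual: δ_res = (δ₀ + 1000)·f^(α−1) − 1000
α − 1 = 0.02690
f^(α−1) = 0.724^(0.02690) = 0.991350
δ_res = (4.3 + 1000) × 0.991350 − 1000 = 995.613 − 1000 = -4.39‰

-4.4‰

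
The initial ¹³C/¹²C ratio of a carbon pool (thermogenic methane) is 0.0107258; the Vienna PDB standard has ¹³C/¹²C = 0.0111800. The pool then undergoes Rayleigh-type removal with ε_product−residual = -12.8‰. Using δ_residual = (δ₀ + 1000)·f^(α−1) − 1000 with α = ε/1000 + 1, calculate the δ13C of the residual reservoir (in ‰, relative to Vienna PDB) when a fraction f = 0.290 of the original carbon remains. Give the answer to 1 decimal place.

-25.3‰

δ₀ = (0.0107258/0.0111800 − 1)×1000 = (0.959374 − 1)×1000 = -40.626‰
α − 1 = ε/1000 = -0.0128
f^(α−1) = 0.290^(-0.0128) = 1.015971
δ_res = (-40.626 + 1000) × 1.015971 − 1000 = 974.696 − 1000 = -25.30‰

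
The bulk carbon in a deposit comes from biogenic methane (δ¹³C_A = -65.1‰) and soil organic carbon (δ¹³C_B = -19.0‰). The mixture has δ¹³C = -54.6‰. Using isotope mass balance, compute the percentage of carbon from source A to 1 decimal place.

δ_mix = f_A·δ_A + (1 − f_A)·δ_B  ⇒  f_A = (δ_mix − δ_B)/(δ_A − δ_B)
f_A = (-54.6 − (-19.0)) / (-65.1 − (-19.0))
f_A = -35.6 / -46.1 = 0.7722

77.2%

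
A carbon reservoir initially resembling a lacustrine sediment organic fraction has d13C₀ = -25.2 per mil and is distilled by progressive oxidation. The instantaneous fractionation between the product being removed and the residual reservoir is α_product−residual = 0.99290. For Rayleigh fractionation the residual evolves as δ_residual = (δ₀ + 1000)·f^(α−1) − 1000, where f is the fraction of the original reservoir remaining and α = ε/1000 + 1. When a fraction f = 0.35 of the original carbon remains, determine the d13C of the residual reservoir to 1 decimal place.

Rayleigh residual: δ_res = (δ₀ + 1000)·f^(α−1) − 1000
α − 1 = -0.00710
f^(α−1) = 0.35^(-0.00710) = 1.007482
δ_res = (-25.2 + 1000) × 1.007482 − 1000 = 982.093 − 1000 = -17.91 per mil

-17.9 per mil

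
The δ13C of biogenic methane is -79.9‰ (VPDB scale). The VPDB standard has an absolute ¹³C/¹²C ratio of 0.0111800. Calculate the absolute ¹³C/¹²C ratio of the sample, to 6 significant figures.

0.0102867

R_sample = R_standard × (δ13C/1000 + 1)
R_sample = 0.0111800 × (-79.9/1000 + 1) = 0.0111800 × 0.920100
R_sample = 0.0102867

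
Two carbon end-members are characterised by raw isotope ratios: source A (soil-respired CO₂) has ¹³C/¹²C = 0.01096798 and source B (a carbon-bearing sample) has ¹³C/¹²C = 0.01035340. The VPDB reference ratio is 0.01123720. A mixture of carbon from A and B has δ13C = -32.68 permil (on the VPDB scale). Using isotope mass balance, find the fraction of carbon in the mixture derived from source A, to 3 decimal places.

0.841

δ_A = (0.01096798/0.01123720 − 1)×1000 = (0.976042 − 1)×1000 = -23.958 permil
δ_B = (0.01035340/0.01123720 − 1)×1000 = (0.921351 − 1)×1000 = -78.649 permil
f_A = (δ_mix − δ_B)/(δ_A − δ_B) = (-32.68 − (-78.649))/(-23.958 − (-78.649))
f_A = 45.969 / 54.692 = 0.8405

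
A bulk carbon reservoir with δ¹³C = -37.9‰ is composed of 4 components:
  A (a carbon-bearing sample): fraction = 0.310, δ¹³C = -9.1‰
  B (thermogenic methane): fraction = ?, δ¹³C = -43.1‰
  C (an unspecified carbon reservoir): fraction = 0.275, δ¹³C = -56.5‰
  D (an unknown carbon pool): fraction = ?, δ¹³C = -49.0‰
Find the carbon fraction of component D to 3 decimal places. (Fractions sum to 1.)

0.281

Let f_D and f_B be the unknown fractions; fractions sum to 1 so f_D + f_B = 0.415.
Mass balance: Σ fᵢ·δᵢ = δ_bulk ⇒ f_D·(-49.0) + f_B·(-43.1) = -37.9 − (-18.358) = -19.541
Substitute f_B = 0.415 − f_D:
f_D·(-49.0 − -43.1) = -19.541 − 0.415×(-43.1) = -1.655
f_D = -1.655 / -5.9 = 0.2805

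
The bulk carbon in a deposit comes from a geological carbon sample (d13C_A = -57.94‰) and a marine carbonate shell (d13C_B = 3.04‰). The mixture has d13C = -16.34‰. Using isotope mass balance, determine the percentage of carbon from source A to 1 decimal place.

δ_mix = f_A·δ_A + (1 − f_A)·δ_B  ⇒  f_A = (δ_mix − δ_B)/(δ_A − δ_B)
f_A = (-16.34 − (3.04)) / (-57.94 − (3.04))
f_A = -19.38 / -60.98 = 0.3178

31.8%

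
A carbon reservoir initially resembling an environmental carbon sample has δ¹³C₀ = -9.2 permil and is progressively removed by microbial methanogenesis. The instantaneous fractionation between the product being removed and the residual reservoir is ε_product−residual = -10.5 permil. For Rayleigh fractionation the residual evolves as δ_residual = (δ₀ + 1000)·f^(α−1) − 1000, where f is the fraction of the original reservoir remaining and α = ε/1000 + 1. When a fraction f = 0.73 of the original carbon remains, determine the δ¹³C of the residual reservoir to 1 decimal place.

Rayleigh residual: δ_res = (δ₀ + 1000)·f^(α−1) − 1000
α = ε/1000 + 1 = 0.98950, so α − 1 = -0.01050
f^(α−1) = 0.73^(-0.01050) = 1.003310
δ_res = (-9.2 + 1000) × 1.003310 − 1000 = 994.079 − 1000 = -5.92 permil

-5.9 permil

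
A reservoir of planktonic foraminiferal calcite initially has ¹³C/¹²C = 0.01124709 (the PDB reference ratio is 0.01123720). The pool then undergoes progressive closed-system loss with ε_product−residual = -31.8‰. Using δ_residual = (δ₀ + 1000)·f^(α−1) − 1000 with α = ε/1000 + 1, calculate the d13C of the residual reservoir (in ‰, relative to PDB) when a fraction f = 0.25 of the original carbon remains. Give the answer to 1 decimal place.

δ₀ = (0.01124709/0.01123720 − 1)×1000 = (1.000880 − 1)×1000 = 0.880‰
α − 1 = ε/1000 = -0.0318
f^(α−1) = 0.25^(-0.0318) = 1.045070
δ_res = (0.880 + 1000) × 1.045070 − 1000 = 1045.990 − 1000 = 45.99‰

46.0‰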